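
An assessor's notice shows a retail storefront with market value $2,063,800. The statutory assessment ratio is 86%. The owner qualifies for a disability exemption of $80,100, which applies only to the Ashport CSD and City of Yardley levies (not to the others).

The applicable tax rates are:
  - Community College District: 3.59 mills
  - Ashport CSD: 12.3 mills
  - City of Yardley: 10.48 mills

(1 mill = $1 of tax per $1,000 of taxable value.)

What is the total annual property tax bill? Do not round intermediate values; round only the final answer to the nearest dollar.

$44,979

Assessed value = $2,063,800 × 0.86 = $1,774,868
Community College District: $1,774,868 × 0.00359 = $6,371.77612
Ashport CSD: ($1,774,868 − $80,100) × 0.0123 = $1,694,768 × 0.0123 = $20,845.6464
City of Yardley: ($1,774,868 − $80,100) × 0.01048 = $1,694,768 × 0.01048 = $17,761.16864
Total = $44,978.59116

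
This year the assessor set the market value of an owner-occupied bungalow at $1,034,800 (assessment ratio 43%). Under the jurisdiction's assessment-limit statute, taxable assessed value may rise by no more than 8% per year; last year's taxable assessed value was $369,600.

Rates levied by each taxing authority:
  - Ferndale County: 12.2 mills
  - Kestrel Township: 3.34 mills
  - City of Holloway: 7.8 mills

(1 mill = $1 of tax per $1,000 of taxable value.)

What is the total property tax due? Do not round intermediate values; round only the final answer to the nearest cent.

$9,316.58

Uncapped assessed value = $1,034,800 × 0.43 = $444,964
Cap limit = $369,600 × 1.08 = $399,168
Taxable assessed value = min($444,964, $399,168) = $399,168 (cap binds)
Ferndale County: $399,168 × 0.0122 = $4,869.8496
Kestrel Township: $399,168 × 0.00334 = $1,333.22112
City of Holloway: $399,168 × 0.0078 = $3,113.5104
Total = $9,316.58112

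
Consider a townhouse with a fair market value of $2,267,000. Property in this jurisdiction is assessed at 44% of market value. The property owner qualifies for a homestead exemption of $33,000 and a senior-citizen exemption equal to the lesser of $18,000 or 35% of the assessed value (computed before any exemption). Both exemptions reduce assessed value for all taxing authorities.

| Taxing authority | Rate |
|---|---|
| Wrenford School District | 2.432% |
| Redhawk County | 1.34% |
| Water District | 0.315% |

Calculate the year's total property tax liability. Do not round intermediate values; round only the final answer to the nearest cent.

Assessed value = $2,267,000 × 0.44 = $997,480
Senior-citizen exemption = min($18,000, 35% × $997,480) = min($18,000, $349,118) = $18,000 (dollar cap binds)
Taxable value = $997,480 − $33,000 − $18,000 = $946,480
Wrenford School District: $946,480 × 0.02432 = $23,018.3936
Redhawk County: $946,480 × 0.0134 = $12,682.832
Water District: $946,480 × 0.00315 = $2,981.412
Total = $38,682.6376

$38,682.64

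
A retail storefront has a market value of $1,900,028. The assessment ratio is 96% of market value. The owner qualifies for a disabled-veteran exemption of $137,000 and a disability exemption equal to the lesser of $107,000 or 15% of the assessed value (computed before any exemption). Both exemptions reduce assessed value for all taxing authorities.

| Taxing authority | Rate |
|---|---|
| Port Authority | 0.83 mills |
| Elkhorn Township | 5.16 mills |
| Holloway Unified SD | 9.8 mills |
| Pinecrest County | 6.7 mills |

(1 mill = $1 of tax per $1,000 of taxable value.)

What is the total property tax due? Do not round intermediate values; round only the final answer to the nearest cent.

Assessed value = $1,900,028 × 0.96 = $1,824,026.88
Disability exemption = min($107,000, 15% × $1,824,026.88) = min($107,000, $273,604.032) = $107,000 (dollar cap binds)
Taxable value = $1,824,026.88 − $137,000 − $107,000 = $1,580,026.88
Port Authority: $1,580,026.88 × 0.00083 = $1,311.4223104
Elkhorn Township: $1,580,026.88 × 0.00516 = $8,152.9387008
Holloway Unified SD: $1,580,026.88 × 0.0098 = $15,484.263424
Pinecrest County: $1,580,026.88 × 0.0067 = $10,586.180096
Total = $35,534.8045312

$35,534.80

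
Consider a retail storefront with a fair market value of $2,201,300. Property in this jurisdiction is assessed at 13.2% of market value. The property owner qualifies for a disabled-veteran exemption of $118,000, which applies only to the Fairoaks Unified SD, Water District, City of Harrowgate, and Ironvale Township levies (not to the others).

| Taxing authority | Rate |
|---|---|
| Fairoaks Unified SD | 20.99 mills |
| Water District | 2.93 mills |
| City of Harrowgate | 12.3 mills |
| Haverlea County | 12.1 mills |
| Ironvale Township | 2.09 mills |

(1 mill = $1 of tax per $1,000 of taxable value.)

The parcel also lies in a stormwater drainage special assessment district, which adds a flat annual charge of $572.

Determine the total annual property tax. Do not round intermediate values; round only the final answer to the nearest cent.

Assessed value = $2,201,300 × 0.132 = $290,571.6
Fairoaks Unified SD: ($290,571.6 − $118,000) × 0.02099 = $172,571.6 × 0.02099 = $3,622.277884
Water District: ($290,571.6 − $118,000) × 0.00293 = $172,571.6 × 0.00293 = $505.634788
City of Harrowgate: ($290,571.6 − $118,000) × 0.0123 = $172,571.6 × 0.0123 = $2,122.63068
Haverlea County: $290,571.6 × 0.0121 = $3,515.91636
Ironvale Township: ($290,571.6 − $118,000) × 0.00209 = $172,571.6 × 0.00209 = $360.674644
Levies subtotal = $10,127.134356
Total = $10,127.134356 + $572 = $10,699.134356

$10,699.13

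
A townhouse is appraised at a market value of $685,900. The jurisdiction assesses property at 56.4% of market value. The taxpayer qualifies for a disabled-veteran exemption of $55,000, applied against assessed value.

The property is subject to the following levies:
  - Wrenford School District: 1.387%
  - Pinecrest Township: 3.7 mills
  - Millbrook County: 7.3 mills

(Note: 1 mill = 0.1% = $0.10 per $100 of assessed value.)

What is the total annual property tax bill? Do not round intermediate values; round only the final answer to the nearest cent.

$8,253.05

Assessed value = $685,900 × 0.564 = $386,847.6
Taxable value = $386,847.6 − $55,000 = $331,847.6
Wrenford School District: $331,847.6 × 0.01387 = $4,602.726212
Pinecrest Township: $331,847.6 × 0.0037 = $1,227.83612
Millbrook County: $331,847.6 × 0.0073 = $2,422.48748
Total = $8,253.049812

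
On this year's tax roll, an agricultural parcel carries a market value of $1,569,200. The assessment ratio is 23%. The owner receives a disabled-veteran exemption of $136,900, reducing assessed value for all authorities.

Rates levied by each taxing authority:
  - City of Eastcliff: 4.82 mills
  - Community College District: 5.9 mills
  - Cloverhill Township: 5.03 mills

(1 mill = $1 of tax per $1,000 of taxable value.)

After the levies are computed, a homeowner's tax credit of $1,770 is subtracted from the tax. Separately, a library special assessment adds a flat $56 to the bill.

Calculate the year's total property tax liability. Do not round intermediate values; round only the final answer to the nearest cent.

$1,814.25

Assessed value = $1,569,200 × 0.23 = $360,916
Taxable value = $360,916 − $136,900 = $224,016
City of Eastcliff: $224,016 × 0.00482 = $1,079.75712
Community College District: $224,016 × 0.0059 = $1,321.6944
Cloverhill Township: $224,016 × 0.00503 = $1,126.80048
Levies subtotal = $3,528.252
After credit = $3,528.252 − $1,770 = $1,758.252
Total = $1,758.252 + $56 = $1,814.252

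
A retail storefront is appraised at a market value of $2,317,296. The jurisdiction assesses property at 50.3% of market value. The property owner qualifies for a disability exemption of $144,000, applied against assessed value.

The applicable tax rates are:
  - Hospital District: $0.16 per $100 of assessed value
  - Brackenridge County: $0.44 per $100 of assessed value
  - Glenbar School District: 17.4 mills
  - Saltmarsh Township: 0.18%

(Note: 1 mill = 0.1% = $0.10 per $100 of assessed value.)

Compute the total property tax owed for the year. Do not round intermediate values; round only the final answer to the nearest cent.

$25,744.32

Assessed value = $2,317,296 × 0.503 = $1,165,599.888
Taxable value = $1,165,599.888 − $144,000 = $1,021,599.888
Hospital District: $1,021,599.888 × 0.0016 = $1,634.5598208
Brackenridge County: $1,021,599.888 × 0.0044 = $4,495.0395072
Glenbar School District: $1,021,599.888 × 0.0174 = $17,775.8380512
Saltmarsh Township: $1,021,599.888 × 0.0018 = $1,838.8797984
Total = $25,744.3171776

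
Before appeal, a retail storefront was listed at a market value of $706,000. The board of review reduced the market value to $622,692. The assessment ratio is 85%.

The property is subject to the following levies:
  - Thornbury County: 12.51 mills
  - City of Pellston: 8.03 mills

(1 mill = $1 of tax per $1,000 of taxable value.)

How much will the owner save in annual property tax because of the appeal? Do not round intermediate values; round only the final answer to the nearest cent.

$1,454.47

Old assessed value = $706,000 × 0.85 = $600,100
New assessed value = $622,692 × 0.85 = $529,288.2
Combined rate = 0.01251 + 0.00803 = 0.02054
Old tax = $600,100 × 0.02054 = $12,326.054
New tax = $529,288.2 × 0.02054 = $10,871.579628
Reduction = $12,326.054 − $10,871.579628 = $1,454.474372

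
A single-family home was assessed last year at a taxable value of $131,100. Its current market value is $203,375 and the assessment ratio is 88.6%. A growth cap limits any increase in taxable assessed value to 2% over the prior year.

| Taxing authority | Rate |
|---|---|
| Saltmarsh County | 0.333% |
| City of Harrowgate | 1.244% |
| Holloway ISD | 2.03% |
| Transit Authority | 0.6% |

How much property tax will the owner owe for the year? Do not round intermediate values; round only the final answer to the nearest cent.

Uncapped assessed value = $203,375 × 0.886 = $180,190.25
Cap limit = $131,100 × 1.02 = $133,722
Taxable assessed value = min($180,190.25, $133,722) = $133,722 (cap binds)
Saltmarsh County: $133,722 × 0.00333 = $445.29426
City of Harrowgate: $133,722 × 0.01244 = $1,663.50168
Holloway ISD: $133,722 × 0.0203 = $2,714.5566
Transit Authority: $133,722 × 0.006 = $802.332
Total = $5,625.68454

$5,625.68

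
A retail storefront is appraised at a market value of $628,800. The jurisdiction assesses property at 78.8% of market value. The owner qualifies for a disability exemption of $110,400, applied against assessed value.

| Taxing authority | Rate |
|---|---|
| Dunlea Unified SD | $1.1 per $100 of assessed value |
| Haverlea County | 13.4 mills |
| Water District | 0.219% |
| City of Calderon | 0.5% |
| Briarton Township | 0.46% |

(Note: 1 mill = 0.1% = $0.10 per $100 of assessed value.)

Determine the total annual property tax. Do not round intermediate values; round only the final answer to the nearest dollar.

Assessed value = $628,800 × 0.788 = $495,494.4
Taxable value = $495,494.4 − $110,400 = $385,094.4
Dunlea Unified SD: $385,094.4 × 0.011 = $4,236.0384
Haverlea County: $385,094.4 × 0.0134 = $5,160.26496
Water District: $385,094.4 × 0.00219 = $843.356736
City of Calderon: $385,094.4 × 0.005 = $1,925.472
Briarton Township: $385,094.4 × 0.0046 = $1,771.43424
Total = $13,936.566336

$13,937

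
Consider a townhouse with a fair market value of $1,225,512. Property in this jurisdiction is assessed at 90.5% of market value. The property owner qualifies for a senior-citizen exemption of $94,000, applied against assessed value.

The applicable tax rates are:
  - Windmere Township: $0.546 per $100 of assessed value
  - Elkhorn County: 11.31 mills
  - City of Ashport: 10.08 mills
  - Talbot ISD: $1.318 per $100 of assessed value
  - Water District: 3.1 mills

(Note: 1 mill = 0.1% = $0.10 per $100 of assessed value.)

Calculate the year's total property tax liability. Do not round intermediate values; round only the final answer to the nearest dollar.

Assessed value = $1,225,512 × 0.905 = $1,109,088.36
Taxable value = $1,109,088.36 − $94,000 = $1,015,088.36
Windmere Township: $1,015,088.36 × 0.00546 = $5,542.3824456
Elkhorn County: $1,015,088.36 × 0.01131 = $11,480.6493516
City of Ashport: $1,015,088.36 × 0.01008 = $10,232.0906688
Talbot ISD: $1,015,088.36 × 0.01318 = $13,378.8645848
Water District: $1,015,088.36 × 0.0031 = $3,146.773916
Total = $43,780.7609668

$43,781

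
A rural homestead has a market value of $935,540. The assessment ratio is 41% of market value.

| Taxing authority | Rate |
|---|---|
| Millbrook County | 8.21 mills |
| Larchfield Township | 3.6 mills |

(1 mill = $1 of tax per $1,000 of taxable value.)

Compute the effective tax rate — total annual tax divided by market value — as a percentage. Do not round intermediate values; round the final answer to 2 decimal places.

0.48%

Assessed value = $935,540 × 0.41 = $383,571.4
Millbrook County: $383,571.4 × 0.00821 = $3,149.121194
Larchfield Township: $383,571.4 × 0.0036 = $1,380.85704
Total tax = $4,529.978234
Effective rate = $4,529.978234 ÷ $935,540 = 0.48% of market value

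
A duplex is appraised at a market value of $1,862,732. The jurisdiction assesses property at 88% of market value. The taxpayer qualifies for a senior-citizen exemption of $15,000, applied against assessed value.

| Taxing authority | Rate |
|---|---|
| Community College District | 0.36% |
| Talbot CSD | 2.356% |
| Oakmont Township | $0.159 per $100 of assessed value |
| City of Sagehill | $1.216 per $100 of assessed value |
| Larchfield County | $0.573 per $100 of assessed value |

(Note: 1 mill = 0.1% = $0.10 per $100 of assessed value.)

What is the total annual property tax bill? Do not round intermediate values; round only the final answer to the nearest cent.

Assessed value = $1,862,732 × 0.88 = $1,639,204.16
Taxable value = $1,639,204.16 − $15,000 = $1,624,204.16
Community College District: $1,624,204.16 × 0.0036 = $5,847.134976
Talbot CSD: $1,624,204.16 × 0.02356 = $38,266.2500096
Oakmont Township: $1,624,204.16 × 0.00159 = $2,582.4846144
City of Sagehill: $1,624,204.16 × 0.01216 = $19,750.3225856
Larchfield County: $1,624,204.16 × 0.00573 = $9,306.6898368
Total = $75,752.8820224

$75,752.88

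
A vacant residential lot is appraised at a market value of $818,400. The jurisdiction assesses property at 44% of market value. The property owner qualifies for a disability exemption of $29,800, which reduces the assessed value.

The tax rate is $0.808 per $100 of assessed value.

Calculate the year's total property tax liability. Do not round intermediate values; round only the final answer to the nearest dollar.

Assessed value = $818,400 × 0.44 = $360,096
Taxable value = $360,096 − $29,800 = $330,296
Tax = $330,296 × 0.00808 = $2,668.79168

$2,669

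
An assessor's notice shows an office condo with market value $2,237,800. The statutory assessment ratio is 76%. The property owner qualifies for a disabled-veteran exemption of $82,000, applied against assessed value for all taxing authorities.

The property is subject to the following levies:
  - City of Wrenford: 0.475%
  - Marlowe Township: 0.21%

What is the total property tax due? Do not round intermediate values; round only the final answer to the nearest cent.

$11,088.29

Assessed value = $2,237,800 × 0.76 = $1,700,728
Taxable value = $1,700,728 − $82,000 = $1,618,728
City of Wrenford: $1,618,728 × 0.00475 = $7,688.958
Marlowe Township: $1,618,728 × 0.0021 = $3,399.3288
Total = $7,688.958 + $3,399.3288 = $11,088.2868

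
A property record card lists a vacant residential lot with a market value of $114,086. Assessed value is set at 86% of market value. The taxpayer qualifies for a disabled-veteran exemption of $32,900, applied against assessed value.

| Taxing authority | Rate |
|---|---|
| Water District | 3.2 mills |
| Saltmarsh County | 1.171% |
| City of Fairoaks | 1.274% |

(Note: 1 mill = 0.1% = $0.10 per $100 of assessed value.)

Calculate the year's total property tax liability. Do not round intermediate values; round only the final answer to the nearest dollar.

$1,803

Assessed value = $114,086 × 0.86 = $98,113.96
Taxable value = $98,113.96 − $32,900 = $65,213.96
Water District: $65,213.96 × 0.0032 = $208.684672
Saltmarsh County: $65,213.96 × 0.01171 = $763.6554716
City of Fairoaks: $65,213.96 × 0.01274 = $830.8258504
Total = $1,803.165994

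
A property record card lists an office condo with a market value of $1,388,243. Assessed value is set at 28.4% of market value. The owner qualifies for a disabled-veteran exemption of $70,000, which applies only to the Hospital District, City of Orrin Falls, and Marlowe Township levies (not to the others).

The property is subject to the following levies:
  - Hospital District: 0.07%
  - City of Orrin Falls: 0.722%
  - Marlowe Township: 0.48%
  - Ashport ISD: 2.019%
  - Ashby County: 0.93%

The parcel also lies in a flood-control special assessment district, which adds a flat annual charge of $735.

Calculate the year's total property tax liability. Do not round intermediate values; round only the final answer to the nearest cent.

$16,486.36

Assessed value = $1,388,243 × 0.284 = $394,261.012
Hospital District: ($394,261.012 − $70,000) × 0.0007 = $324,261.012 × 0.0007 = $226.9827084
City of Orrin Falls: ($394,261.012 − $70,000) × 0.00722 = $324,261.012 × 0.00722 = $2,341.16450664
Marlowe Township: ($394,261.012 − $70,000) × 0.0048 = $324,261.012 × 0.0048 = $1,556.4528576
Ashport ISD: $394,261.012 × 0.02019 = $7,960.12983228
Ashby County: $394,261.012 × 0.0093 = $3,666.6274116
Levies subtotal = $15,751.35731652
Total = $15,751.35731652 + $735 = $16,486.35731652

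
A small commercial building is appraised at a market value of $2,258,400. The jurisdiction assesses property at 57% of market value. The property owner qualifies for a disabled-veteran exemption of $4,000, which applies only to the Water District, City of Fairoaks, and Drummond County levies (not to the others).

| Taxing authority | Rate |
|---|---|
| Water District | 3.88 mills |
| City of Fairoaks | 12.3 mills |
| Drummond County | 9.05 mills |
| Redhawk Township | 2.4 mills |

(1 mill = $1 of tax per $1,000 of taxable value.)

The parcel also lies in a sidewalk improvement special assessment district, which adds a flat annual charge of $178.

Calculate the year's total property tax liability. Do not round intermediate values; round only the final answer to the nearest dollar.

Assessed value = $2,258,400 × 0.57 = $1,287,288
Water District: ($1,287,288 − $4,000) × 0.00388 = $1,283,288 × 0.00388 = $4,979.15744
City of Fairoaks: ($1,287,288 − $4,000) × 0.0123 = $1,283,288 × 0.0123 = $15,784.4424
Drummond County: ($1,287,288 − $4,000) × 0.00905 = $1,283,288 × 0.00905 = $11,613.7564
Redhawk Township: $1,287,288 × 0.0024 = $3,089.4912
Levies subtotal = $35,466.84744
Total = $35,466.84744 + $178 = $35,644.84744

$35,645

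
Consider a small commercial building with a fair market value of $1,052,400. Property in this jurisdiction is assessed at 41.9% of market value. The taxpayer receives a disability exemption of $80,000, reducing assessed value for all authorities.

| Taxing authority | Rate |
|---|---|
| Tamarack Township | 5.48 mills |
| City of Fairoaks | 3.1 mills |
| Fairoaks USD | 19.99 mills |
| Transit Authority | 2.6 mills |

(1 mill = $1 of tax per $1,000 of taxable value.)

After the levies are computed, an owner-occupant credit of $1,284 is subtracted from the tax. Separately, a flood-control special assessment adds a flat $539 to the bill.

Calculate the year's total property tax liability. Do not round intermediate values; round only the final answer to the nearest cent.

Assessed value = $1,052,400 × 0.419 = $440,955.6
Taxable value = $440,955.6 − $80,000 = $360,955.6
Tamarack Township: $360,955.6 × 0.00548 = $1,978.036688
City of Fairoaks: $360,955.6 × 0.0031 = $1,118.96236
Fairoaks USD: $360,955.6 × 0.01999 = $7,215.502444
Transit Authority: $360,955.6 × 0.0026 = $938.48456
Levies subtotal = $11,250.986052
After credit = $11,250.986052 − $1,284 = $9,966.986052
Total = $9,966.986052 + $539 = $10,505.986052

$10,505.99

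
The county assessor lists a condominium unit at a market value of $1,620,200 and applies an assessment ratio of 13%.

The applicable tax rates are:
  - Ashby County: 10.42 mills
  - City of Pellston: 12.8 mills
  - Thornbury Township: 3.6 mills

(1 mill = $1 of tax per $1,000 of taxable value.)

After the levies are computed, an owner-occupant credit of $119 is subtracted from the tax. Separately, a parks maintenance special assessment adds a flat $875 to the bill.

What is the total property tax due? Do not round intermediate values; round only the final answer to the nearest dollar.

Assessed value = $1,620,200 × 0.13 = $210,626
Ashby County: $210,626 × 0.01042 = $2,194.72292
City of Pellston: $210,626 × 0.0128 = $2,696.0128
Thornbury Township: $210,626 × 0.0036 = $758.2536
Levies subtotal = $5,648.98932
After credit = $5,648.98932 − $119 = $5,529.98932
Total = $5,529.98932 + $875 = $6,404.98932

$6,405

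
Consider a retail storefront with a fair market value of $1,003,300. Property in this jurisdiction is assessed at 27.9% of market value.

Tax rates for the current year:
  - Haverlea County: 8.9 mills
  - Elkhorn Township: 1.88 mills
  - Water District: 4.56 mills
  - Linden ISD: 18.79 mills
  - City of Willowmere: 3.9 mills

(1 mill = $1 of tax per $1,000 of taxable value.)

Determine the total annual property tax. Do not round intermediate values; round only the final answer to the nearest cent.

Assessed value = $1,003,300 × 0.279 = $279,920.7
Haverlea County: $279,920.7 × 0.0089 = $2,491.29423
Elkhorn Township: $279,920.7 × 0.00188 = $526.250916
Water District: $279,920.7 × 0.00456 = $1,276.438392
Linden ISD: $279,920.7 × 0.01879 = $5,259.709953
City of Willowmere: $279,920.7 × 0.0039 = $1,091.69073
Total = $2,491.29423 + $526.250916 + $1,276.438392 + $5,259.709953 + $1,091.69073 = $10,645.384221

$10,645.38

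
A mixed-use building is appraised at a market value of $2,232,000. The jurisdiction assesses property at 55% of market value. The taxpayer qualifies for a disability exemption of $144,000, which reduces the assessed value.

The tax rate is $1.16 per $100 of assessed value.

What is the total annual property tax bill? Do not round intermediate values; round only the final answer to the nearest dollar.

$12,570

Assessed value = $2,232,000 × 0.55 = $1,227,600
Taxable value = $1,227,600 − $144,000 = $1,083,600
Tax = $1,083,600 × 0.0116 = $12,569.76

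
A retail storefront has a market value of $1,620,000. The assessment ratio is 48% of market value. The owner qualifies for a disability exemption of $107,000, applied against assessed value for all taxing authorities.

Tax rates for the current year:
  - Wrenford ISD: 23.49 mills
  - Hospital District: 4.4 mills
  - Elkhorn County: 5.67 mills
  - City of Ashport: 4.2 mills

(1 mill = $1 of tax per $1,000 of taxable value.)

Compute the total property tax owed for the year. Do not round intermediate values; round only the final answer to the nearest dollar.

$25,322

Assessed value = $1,620,000 × 0.48 = $777,600
Taxable value = $777,600 − $107,000 = $670,600
Wrenford ISD: $670,600 × 0.02349 = $15,752.394
Hospital District: $670,600 × 0.0044 = $2,950.64
Elkhorn County: $670,600 × 0.00567 = $3,802.302
City of Ashport: $670,600 × 0.0042 = $2,816.52
Total = $15,752.394 + $2,950.64 + $3,802.302 + $2,816.52 = $25,321.856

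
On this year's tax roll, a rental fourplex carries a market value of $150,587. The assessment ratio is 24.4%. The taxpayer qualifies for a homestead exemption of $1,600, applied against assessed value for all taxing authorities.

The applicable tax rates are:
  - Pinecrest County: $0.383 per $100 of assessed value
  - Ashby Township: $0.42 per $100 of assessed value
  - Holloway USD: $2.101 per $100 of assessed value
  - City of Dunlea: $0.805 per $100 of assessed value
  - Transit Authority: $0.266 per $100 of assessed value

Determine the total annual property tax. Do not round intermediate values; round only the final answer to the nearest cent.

Assessed value = $150,587 × 0.244 = $36,743.228
Taxable value = $36,743.228 − $1,600 = $35,143.228
Pinecrest County: $35,143.228 × 0.00383 = $134.59856324
Ashby Township: $35,143.228 × 0.0042 = $147.6015576
Holloway USD: $35,143.228 × 0.02101 = $738.35922028
City of Dunlea: $35,143.228 × 0.00805 = $282.9029854
Transit Authority: $35,143.228 × 0.00266 = $93.48098648
Total = $134.59856324 + $147.6015576 + $738.35922028 + $282.9029854 + $93.48098648 = $1,396.943313

$1,396.94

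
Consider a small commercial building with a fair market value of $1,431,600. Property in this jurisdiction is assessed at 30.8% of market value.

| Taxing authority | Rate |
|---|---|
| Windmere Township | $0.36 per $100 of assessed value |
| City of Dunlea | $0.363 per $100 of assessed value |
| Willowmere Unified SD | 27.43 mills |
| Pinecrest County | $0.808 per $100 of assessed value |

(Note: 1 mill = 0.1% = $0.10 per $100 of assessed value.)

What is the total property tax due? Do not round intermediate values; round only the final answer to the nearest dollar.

Assessed value = $1,431,600 × 0.308 = $440,932.8
Windmere Township: $440,932.8 × 0.0036 = $1,587.35808
City of Dunlea: $440,932.8 × 0.00363 = $1,600.586064
Willowmere Unified SD: $440,932.8 × 0.02743 = $12,094.786704
Pinecrest County: $440,932.8 × 0.00808 = $3,562.737024
Total = $18,845.467872

$18,845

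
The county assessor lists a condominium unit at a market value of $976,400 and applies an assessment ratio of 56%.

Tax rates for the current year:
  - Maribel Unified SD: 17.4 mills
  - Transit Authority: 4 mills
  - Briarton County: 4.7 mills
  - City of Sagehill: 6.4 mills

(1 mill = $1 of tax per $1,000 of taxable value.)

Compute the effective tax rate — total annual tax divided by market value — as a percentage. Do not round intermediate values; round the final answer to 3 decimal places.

1.820%

Assessed value = $976,400 × 0.56 = $546,784
Maribel Unified SD: $546,784 × 0.0174 = $9,514.0416
Transit Authority: $546,784 × 0.004 = $2,187.136
Briarton County: $546,784 × 0.0047 = $2,569.8848
City of Sagehill: $546,784 × 0.0064 = $3,499.4176
Total tax = $17,770.48
Effective rate = $17,770.48 ÷ $976,400 = 1.820% of market value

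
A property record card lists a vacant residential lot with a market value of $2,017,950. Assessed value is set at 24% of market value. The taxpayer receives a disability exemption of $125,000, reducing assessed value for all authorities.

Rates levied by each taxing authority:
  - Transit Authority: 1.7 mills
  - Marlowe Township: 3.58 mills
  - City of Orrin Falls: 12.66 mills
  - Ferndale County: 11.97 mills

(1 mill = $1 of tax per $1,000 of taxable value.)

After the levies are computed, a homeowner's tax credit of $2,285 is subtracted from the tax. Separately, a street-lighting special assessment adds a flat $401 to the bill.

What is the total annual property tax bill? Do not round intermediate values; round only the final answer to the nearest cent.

$8,862.90

Assessed value = $2,017,950 × 0.24 = $484,308
Taxable value = $484,308 − $125,000 = $359,308
Transit Authority: $359,308 × 0.0017 = $610.8236
Marlowe Township: $359,308 × 0.00358 = $1,286.32264
City of Orrin Falls: $359,308 × 0.01266 = $4,548.83928
Ferndale County: $359,308 × 0.01197 = $4,300.91676
Levies subtotal = $10,746.90228
After credit = $10,746.90228 − $2,285 = $8,461.90228
Total = $8,461.90228 + $401 = $8,862.90228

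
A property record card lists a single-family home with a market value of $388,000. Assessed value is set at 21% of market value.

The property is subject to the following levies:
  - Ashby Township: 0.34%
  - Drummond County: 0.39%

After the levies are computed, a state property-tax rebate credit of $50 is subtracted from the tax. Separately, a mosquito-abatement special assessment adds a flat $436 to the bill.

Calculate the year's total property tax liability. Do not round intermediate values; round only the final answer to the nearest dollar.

Assessed value = $388,000 × 0.21 = $81,480
Ashby Township: $81,480 × 0.0034 = $277.032
Drummond County: $81,480 × 0.0039 = $317.772
Levies subtotal = $594.804
After credit = $594.804 − $50 = $544.804
Total = $544.804 + $436 = $980.804

$981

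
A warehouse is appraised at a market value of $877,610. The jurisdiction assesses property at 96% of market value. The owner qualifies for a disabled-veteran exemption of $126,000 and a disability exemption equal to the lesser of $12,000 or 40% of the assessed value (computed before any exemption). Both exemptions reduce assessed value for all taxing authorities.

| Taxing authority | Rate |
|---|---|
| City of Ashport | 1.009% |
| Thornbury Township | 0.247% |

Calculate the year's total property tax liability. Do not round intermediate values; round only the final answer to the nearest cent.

$8,848.59

Assessed value = $877,610 × 0.96 = $842,505.6
Disability exemption = min($12,000, 40% × $842,505.6) = min($12,000, $337,002.24) = $12,000 (dollar cap binds)
Taxable value = $842,505.6 − $126,000 − $12,000 = $704,505.6
City of Ashport: $704,505.6 × 0.01009 = $7,108.461504
Thornbury Township: $704,505.6 × 0.00247 = $1,740.128832
Total = $8,848.590336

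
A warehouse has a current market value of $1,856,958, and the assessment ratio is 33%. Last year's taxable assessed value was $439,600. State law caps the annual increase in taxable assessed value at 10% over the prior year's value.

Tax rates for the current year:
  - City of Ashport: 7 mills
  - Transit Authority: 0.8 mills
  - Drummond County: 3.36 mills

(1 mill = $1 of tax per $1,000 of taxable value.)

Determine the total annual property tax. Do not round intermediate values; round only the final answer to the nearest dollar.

$5,397

Uncapped assessed value = $1,856,958 × 0.33 = $612,796.14
Cap limit = $439,600 × 1.1 = $483,560
Taxable assessed value = min($612,796.14, $483,560) = $483,560 (cap binds)
City of Ashport: $483,560 × 0.007 = $3,384.92
Transit Authority: $483,560 × 0.0008 = $386.848
Drummond County: $483,560 × 0.00336 = $1,624.7616
Total = $5,396.5296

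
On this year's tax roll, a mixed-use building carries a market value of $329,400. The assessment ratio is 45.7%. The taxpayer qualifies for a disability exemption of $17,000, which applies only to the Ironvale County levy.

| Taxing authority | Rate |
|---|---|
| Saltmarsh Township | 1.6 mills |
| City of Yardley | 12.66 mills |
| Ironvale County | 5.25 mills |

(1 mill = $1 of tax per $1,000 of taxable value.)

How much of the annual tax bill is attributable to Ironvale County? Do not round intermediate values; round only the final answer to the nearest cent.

$701.06

Assessed value = $329,400 × 0.457 = $150,535.8
Ironvale County taxable value = $150,535.8 − $17,000 = $133,535.8
Ironvale County levy = $133,535.8 × 0.00525 = $701.06295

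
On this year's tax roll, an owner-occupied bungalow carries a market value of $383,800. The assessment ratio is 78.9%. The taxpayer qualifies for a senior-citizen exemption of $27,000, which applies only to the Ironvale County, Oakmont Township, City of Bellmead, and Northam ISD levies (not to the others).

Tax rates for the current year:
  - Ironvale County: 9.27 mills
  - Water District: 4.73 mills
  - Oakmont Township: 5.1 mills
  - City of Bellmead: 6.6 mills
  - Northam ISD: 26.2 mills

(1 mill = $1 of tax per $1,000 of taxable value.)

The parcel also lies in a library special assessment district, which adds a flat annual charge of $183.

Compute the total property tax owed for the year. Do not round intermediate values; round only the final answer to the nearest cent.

$14,625.67

Assessed value = $383,800 × 0.789 = $302,818.2
Ironvale County: ($302,818.2 − $27,000) × 0.00927 = $275,818.2 × 0.00927 = $2,556.834714
Water District: $302,818.2 × 0.00473 = $1,432.330086
Oakmont Township: ($302,818.2 − $27,000) × 0.0051 = $275,818.2 × 0.0051 = $1,406.67282
City of Bellmead: ($302,818.2 − $27,000) × 0.0066 = $275,818.2 × 0.0066 = $1,820.40012
Northam ISD: ($302,818.2 − $27,000) × 0.0262 = $275,818.2 × 0.0262 = $7,226.43684
Levies subtotal = $14,442.67458
Total = $14,442.67458 + $183 = $14,625.67458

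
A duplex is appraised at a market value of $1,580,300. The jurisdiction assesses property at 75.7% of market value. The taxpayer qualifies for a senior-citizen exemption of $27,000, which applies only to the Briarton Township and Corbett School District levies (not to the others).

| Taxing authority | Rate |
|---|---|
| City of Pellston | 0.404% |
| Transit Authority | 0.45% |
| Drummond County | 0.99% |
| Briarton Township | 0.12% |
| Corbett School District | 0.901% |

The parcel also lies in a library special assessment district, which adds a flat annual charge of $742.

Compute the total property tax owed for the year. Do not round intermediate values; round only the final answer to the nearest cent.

Assessed value = $1,580,300 × 0.757 = $1,196,287.1
City of Pellston: $1,196,287.1 × 0.00404 = $4,832.999884
Transit Authority: $1,196,287.1 × 0.0045 = $5,383.29195
Drummond County: $1,196,287.1 × 0.0099 = $11,843.24229
Briarton Township: ($1,196,287.1 − $27,000) × 0.0012 = $1,169,287.1 × 0.0012 = $1,403.14452
Corbett School District: ($1,196,287.1 − $27,000) × 0.00901 = $1,169,287.1 × 0.00901 = $10,535.276771
Levies subtotal = $33,997.955415
Total = $33,997.955415 + $742 = $34,739.955415

$34,739.96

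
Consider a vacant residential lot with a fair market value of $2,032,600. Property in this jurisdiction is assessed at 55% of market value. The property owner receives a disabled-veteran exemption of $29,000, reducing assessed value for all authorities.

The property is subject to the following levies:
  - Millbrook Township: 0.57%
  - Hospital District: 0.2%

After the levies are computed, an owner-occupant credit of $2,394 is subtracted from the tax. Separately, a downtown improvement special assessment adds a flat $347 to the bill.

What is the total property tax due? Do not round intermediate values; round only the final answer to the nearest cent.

$6,337.76

Assessed value = $2,032,600 × 0.55 = $1,117,930
Taxable value = $1,117,930 − $29,000 = $1,088,930
Millbrook Township: $1,088,930 × 0.0057 = $6,206.901
Hospital District: $1,088,930 × 0.002 = $2,177.86
Levies subtotal = $8,384.761
After credit = $8,384.761 − $2,394 = $5,990.761
Total = $5,990.761 + $347 = $6,337.761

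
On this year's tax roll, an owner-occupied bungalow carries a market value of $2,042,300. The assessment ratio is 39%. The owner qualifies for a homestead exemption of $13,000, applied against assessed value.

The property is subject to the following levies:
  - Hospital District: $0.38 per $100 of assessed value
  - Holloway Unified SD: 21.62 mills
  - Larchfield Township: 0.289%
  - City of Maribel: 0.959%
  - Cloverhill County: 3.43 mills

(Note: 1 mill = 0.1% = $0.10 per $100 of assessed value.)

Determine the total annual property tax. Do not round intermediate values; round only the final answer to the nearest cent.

Assessed value = $2,042,300 × 0.39 = $796,497
Taxable value = $796,497 − $13,000 = $783,497
Hospital District: $783,497 × 0.0038 = $2,977.2886
Holloway Unified SD: $783,497 × 0.02162 = $16,939.20514
Larchfield Township: $783,497 × 0.00289 = $2,264.30633
City of Maribel: $783,497 × 0.00959 = $7,513.73623
Cloverhill County: $783,497 × 0.00343 = $2,687.39471
Total = $32,381.93101

$32,381.93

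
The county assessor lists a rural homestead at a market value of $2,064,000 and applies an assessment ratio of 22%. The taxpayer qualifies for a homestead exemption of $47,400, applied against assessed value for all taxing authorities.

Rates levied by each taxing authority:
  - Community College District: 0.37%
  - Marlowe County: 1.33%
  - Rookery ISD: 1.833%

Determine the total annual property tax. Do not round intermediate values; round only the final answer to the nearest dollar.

$14,368

Assessed value = $2,064,000 × 0.22 = $454,080
Taxable value = $454,080 − $47,400 = $406,680
Community College District: $406,680 × 0.0037 = $1,504.716
Marlowe County: $406,680 × 0.0133 = $5,408.844
Rookery ISD: $406,680 × 0.01833 = $7,454.4444
Total = $1,504.716 + $5,408.844 + $7,454.4444 = $14,368.0044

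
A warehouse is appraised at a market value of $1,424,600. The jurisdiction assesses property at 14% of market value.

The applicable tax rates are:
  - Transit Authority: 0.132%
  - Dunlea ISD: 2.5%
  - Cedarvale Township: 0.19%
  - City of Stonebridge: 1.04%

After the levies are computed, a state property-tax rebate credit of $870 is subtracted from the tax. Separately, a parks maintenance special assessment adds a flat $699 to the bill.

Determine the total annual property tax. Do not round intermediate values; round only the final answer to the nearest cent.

Assessed value = $1,424,600 × 0.14 = $199,444
Transit Authority: $199,444 × 0.00132 = $263.26608
Dunlea ISD: $199,444 × 0.025 = $4,986.1
Cedarvale Township: $199,444 × 0.0019 = $378.9436
City of Stonebridge: $199,444 × 0.0104 = $2,074.2176
Levies subtotal = $7,702.52728
After credit = $7,702.52728 − $870 = $6,832.52728
Total = $6,832.52728 + $699 = $7,531.52728

$7,531.53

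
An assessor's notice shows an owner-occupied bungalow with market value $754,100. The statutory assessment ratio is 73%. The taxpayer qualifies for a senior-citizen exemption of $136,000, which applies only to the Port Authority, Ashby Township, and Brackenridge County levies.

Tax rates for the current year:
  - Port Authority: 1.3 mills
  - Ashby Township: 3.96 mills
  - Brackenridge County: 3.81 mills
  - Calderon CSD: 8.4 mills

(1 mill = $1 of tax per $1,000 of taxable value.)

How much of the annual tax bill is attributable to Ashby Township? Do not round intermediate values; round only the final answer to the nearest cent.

$1,641.39

Assessed value = $754,100 × 0.73 = $550,493
Ashby Township taxable value = $550,493 − $136,000 = $414,493
Ashby Township levy = $414,493 × 0.00396 = $1,641.39228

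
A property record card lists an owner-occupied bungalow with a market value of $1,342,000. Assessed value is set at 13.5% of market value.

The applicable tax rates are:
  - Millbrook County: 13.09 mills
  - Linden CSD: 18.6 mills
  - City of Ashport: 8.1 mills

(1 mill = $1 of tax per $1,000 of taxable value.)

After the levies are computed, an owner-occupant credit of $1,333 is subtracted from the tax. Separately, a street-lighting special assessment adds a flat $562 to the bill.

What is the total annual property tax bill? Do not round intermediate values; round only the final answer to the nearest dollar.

Assessed value = $1,342,000 × 0.135 = $181,170
Millbrook County: $181,170 × 0.01309 = $2,371.5153
Linden CSD: $181,170 × 0.0186 = $3,369.762
City of Ashport: $181,170 × 0.0081 = $1,467.477
Levies subtotal = $7,208.7543
After credit = $7,208.7543 − $1,333 = $5,875.7543
Total = $5,875.7543 + $562 = $6,437.7543

$6,438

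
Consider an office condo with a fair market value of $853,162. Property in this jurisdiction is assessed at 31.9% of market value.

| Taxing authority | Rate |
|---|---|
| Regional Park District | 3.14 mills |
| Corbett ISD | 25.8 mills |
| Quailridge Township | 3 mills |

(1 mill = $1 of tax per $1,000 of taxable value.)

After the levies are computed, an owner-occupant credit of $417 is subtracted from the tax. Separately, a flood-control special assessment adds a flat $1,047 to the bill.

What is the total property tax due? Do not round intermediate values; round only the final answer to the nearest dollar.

$9,323

Assessed value = $853,162 × 0.319 = $272,158.678
Regional Park District: $272,158.678 × 0.00314 = $854.57824892
Corbett ISD: $272,158.678 × 0.0258 = $7,021.6938924
Quailridge Township: $272,158.678 × 0.003 = $816.476034
Levies subtotal = $8,692.74817532
After credit = $8,692.74817532 − $417 = $8,275.74817532
Total = $8,275.74817532 + $1,047 = $9,322.74817532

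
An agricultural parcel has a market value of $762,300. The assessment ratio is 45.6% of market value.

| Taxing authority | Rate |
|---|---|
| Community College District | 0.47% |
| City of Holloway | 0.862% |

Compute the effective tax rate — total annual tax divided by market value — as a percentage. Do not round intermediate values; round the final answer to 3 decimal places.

Assessed value = $762,300 × 0.456 = $347,608.8
Community College District: $347,608.8 × 0.0047 = $1,633.76136
City of Holloway: $347,608.8 × 0.00862 = $2,996.387856
Total tax = $4,630.149216
Effective rate = $4,630.149216 ÷ $762,300 = 0.607% of market value

0.607%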